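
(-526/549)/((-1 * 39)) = 526/21411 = 0.02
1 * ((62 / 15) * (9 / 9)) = 62 / 15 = 4.13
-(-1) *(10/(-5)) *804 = -1608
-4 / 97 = -0.04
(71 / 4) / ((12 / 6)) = 8.88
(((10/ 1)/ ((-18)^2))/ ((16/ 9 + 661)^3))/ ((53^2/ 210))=189/ 23847511920565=0.00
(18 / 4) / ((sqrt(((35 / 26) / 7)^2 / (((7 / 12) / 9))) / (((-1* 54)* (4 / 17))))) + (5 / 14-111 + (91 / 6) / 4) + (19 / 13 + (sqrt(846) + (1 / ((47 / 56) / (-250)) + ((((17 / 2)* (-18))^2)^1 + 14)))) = -1404* sqrt(21) / 85 + 3* sqrt(94) + 2362930067 / 102648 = 22973.13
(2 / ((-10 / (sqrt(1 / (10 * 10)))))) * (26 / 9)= -0.06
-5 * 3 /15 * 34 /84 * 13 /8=-221 /336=-0.66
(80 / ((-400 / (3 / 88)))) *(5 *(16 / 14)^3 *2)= -0.10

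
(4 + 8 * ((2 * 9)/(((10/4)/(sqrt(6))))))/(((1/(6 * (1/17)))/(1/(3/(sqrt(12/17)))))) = 16 * sqrt(51)/289 + 3456 * sqrt(34)/1445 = 14.34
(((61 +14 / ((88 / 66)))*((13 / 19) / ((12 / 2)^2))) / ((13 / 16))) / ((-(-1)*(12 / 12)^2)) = 286 / 171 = 1.67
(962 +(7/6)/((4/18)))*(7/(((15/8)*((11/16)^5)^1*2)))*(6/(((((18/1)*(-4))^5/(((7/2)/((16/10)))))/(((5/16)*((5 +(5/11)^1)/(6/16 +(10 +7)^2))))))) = -7583240/16144641080469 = -0.00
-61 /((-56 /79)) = 4819 /56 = 86.05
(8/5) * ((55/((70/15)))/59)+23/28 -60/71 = 34715/117292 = 0.30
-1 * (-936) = 936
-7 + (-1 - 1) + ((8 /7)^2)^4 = -35105993 /5764801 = -6.09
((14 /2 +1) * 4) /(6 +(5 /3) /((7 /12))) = 112 /31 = 3.61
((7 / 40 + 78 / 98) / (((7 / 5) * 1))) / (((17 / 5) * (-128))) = -9515 / 5970944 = -0.00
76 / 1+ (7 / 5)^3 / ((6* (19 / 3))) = 361343 / 4750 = 76.07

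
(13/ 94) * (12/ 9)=26/ 141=0.18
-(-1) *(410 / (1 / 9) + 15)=3705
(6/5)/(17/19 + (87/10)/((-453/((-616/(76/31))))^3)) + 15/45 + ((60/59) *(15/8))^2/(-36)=311232581119920091/422480206267204944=0.74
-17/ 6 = -2.83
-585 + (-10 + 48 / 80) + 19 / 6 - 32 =-18697 / 30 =-623.23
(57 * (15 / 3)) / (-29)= -285 / 29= -9.83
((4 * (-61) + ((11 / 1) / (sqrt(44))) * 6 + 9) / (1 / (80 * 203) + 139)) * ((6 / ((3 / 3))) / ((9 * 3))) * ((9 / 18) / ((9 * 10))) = -381640 / 182846241 + 1624 * sqrt(11) / 60948747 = -0.00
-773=-773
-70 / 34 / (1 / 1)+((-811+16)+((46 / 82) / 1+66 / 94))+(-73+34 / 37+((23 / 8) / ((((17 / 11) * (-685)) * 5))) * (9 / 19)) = -547639458418023 / 631010409800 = -867.88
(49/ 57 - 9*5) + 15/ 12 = -9779/ 228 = -42.89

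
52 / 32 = 13 / 8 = 1.62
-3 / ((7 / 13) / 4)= -156 / 7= -22.29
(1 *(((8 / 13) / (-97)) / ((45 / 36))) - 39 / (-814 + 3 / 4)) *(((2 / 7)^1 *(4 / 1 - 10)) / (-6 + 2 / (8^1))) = 42215232 / 3302136565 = 0.01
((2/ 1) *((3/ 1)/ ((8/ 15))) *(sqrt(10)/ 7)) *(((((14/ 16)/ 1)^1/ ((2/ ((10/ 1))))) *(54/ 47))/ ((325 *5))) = 243 *sqrt(10)/ 48880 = 0.02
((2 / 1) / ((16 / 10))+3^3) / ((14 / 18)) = 1017 / 28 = 36.32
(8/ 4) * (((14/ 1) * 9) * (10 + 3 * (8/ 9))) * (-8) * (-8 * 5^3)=25536000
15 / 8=1.88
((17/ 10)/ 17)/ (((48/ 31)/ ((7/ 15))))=217/ 7200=0.03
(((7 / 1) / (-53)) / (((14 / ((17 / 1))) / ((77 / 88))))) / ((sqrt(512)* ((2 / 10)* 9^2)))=-595* sqrt(2) / 2198016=-0.00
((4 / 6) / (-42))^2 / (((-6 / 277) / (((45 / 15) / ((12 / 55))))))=-0.16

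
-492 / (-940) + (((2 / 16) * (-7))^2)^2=1068043 / 962560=1.11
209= 209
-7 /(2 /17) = -119 /2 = -59.50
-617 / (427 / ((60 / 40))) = -1851 / 854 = -2.17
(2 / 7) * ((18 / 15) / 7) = 12 / 245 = 0.05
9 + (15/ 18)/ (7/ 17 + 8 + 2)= 9643/ 1062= 9.08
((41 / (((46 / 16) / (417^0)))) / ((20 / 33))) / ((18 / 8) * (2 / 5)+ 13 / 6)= 4059 / 529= 7.67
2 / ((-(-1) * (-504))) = -1 / 252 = -0.00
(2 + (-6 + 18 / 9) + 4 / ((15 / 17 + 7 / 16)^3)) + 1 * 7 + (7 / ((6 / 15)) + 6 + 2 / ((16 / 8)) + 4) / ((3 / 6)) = 2949127890 / 46268279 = 63.74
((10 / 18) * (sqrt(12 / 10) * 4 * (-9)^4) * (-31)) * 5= -451980 * sqrt(30)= -2475596.42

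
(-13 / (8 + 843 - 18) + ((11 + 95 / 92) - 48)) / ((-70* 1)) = 2757593 / 5364520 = 0.51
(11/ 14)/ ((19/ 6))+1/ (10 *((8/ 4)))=793/ 2660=0.30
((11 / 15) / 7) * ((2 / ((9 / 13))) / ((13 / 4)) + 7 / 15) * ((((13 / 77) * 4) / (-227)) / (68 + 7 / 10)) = -6344 / 1031602635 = -0.00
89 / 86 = 1.03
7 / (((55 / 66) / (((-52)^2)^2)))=307087872 / 5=61417574.40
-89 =-89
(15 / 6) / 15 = 1 / 6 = 0.17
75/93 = 25/31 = 0.81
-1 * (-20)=20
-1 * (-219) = 219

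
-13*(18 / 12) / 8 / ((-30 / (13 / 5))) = 169 / 800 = 0.21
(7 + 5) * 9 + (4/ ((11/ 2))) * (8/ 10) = 5972/ 55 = 108.58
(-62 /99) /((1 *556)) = -31 /27522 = -0.00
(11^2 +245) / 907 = 366 / 907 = 0.40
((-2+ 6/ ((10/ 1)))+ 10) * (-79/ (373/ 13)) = -44161/ 1865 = -23.68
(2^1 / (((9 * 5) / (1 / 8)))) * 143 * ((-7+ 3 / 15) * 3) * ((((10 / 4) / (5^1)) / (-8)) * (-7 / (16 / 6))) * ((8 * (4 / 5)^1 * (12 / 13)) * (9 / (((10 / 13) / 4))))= -459459 / 625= -735.13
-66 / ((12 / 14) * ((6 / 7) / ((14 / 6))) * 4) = -52.40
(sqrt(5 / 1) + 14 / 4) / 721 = sqrt(5) / 721 + 1 / 206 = 0.01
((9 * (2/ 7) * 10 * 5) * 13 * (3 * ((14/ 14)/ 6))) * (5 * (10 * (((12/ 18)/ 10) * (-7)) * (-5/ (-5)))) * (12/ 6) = -39000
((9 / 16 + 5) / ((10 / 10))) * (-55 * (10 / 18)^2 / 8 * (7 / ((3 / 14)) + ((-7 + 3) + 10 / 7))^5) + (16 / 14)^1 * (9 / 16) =-192796045310414053 / 661624362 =-291398044.55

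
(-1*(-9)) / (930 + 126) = 3 / 352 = 0.01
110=110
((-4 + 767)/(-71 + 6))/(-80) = 763/5200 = 0.15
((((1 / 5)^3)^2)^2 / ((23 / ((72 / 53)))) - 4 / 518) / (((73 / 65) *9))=-7737792726326 / 10128354345703125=-0.00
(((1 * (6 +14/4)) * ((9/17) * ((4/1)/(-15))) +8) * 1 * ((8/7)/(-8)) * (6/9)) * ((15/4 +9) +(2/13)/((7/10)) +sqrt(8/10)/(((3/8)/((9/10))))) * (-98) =126784 * sqrt(5)/2125 +2672086/3315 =939.47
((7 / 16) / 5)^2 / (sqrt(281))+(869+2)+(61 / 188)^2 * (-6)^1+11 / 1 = 49 * sqrt(281) / 1798400+15575541 / 17672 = 881.37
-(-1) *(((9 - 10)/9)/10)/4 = -1/360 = -0.00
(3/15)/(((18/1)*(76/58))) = 29/3420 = 0.01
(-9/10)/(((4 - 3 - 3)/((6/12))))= 9/40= 0.22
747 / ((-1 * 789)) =-249 / 263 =-0.95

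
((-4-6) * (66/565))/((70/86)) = -5676/3955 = -1.44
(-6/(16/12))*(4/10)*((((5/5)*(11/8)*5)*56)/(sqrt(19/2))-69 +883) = -7326/5-693*sqrt(38)/19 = -1690.04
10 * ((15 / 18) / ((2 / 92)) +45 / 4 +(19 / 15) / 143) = 425501 / 858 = 495.92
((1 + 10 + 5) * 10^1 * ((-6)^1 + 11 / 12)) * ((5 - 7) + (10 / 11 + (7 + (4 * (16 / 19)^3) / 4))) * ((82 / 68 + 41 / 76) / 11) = -61385919550 / 73110081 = -839.64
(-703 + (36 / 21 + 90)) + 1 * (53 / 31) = -132278 / 217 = -609.58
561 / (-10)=-561 / 10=-56.10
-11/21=-0.52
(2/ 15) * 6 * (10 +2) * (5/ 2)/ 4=6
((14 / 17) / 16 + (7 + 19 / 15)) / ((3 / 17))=47.14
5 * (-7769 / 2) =-38845 / 2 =-19422.50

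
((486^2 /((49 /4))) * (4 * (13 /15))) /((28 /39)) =159668496 /1715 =93101.16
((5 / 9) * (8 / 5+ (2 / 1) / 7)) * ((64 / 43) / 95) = 1408 / 85785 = 0.02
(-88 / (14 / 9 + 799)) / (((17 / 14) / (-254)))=256032 / 11135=22.99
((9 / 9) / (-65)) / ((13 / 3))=-3 / 845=-0.00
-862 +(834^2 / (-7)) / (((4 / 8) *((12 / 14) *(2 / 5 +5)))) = -394178 / 9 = -43797.56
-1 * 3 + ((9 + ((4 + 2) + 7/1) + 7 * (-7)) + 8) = -22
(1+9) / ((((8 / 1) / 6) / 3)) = 45 / 2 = 22.50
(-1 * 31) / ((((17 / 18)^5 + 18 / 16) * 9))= -1.84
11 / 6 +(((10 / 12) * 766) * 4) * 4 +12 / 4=61309 / 6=10218.17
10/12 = 5/6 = 0.83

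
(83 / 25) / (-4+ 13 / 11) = -913 / 775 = -1.18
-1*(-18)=18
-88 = -88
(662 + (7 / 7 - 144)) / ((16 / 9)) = 4671 / 16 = 291.94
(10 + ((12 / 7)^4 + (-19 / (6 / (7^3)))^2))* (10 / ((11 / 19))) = 9687641695775 / 475398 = 20377960.56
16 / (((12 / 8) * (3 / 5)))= 160 / 9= 17.78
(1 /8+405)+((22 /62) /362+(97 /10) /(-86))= 3908749891 /9650920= 405.01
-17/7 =-2.43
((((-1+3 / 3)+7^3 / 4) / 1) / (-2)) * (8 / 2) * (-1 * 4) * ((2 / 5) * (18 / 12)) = 2058 / 5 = 411.60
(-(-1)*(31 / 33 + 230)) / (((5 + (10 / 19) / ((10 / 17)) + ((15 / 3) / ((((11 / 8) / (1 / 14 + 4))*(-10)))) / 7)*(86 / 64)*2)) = 15.12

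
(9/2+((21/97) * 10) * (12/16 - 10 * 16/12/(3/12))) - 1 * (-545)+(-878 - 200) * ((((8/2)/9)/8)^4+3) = -14247342515/5091336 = -2798.35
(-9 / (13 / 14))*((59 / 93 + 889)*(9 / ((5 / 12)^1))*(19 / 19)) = -375290496 / 2015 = -186248.39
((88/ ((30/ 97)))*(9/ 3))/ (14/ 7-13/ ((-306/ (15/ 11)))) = 4788696/ 11545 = 414.79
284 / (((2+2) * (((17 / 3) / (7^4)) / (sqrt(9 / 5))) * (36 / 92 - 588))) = -11762499 * sqrt(5) / 382925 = -68.69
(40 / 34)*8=160 / 17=9.41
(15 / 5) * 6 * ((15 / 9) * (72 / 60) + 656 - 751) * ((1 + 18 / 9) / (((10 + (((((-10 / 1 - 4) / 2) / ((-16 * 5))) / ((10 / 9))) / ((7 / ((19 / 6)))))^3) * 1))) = -20570112000000 / 40960185193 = -502.20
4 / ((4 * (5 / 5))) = 1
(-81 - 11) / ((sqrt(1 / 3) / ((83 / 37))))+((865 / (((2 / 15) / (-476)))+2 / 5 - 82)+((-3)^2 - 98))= -15441103 / 5 - 7636*sqrt(3) / 37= -3088578.06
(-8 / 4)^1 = -2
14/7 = 2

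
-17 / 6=-2.83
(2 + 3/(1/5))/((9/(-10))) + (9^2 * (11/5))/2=6319/90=70.21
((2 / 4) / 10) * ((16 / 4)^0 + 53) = 27 / 10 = 2.70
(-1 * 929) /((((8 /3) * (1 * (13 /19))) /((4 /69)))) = -17651 /598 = -29.52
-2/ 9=-0.22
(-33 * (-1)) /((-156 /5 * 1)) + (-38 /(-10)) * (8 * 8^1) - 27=55937 /260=215.14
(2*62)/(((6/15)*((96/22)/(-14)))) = -11935/12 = -994.58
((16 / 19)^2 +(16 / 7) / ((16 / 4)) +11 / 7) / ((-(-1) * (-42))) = -0.07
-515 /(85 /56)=-5768 /17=-339.29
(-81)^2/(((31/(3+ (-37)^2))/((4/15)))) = 12002256/155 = 77433.91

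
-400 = -400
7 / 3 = 2.33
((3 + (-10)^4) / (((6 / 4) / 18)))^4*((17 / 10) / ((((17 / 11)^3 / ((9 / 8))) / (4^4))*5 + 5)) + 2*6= 96635675845347752679224244 / 1386575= 69693796473575358476.26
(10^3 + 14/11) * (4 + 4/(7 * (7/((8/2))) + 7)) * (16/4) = 14274144/847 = 16852.59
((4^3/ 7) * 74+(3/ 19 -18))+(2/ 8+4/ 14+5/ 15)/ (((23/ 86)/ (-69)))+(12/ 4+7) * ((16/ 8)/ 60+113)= 1248749/ 798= 1564.85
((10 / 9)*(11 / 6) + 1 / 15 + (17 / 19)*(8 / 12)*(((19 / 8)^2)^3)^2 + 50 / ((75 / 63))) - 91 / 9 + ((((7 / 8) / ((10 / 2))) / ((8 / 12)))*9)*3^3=17913721468202675 / 927712935936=19309.55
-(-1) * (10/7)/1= 1.43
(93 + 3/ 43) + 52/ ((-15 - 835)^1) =1699732/ 18275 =93.01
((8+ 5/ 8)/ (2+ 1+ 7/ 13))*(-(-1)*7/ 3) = 91/ 16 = 5.69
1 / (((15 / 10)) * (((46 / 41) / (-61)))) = -2501 / 69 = -36.25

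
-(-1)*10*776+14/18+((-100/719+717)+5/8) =438902755/51768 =8478.26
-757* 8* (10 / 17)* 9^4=-397334160 / 17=-23372597.65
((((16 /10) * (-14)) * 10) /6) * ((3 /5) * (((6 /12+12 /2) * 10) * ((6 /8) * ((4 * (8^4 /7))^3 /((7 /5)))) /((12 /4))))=-1143492092887040 /343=-3333796189175.04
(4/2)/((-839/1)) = -2/839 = -0.00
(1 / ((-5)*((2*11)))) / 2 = -1 / 220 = -0.00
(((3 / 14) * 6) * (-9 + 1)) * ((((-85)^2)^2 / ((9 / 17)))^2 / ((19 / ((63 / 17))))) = -370587114053125000 / 19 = -19504584950164473.68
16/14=8/7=1.14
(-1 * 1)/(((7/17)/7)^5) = -1419857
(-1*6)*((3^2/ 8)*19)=-513/ 4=-128.25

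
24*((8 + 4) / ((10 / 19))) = 2736 / 5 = 547.20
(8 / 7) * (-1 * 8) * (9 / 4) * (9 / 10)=-648 / 35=-18.51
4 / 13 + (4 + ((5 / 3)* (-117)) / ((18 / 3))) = -733 / 26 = -28.19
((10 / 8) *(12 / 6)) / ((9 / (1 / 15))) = 1 / 54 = 0.02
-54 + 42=-12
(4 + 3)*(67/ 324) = 1.45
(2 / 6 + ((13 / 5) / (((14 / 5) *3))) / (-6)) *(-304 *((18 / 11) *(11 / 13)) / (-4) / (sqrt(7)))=2698 *sqrt(7) / 637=11.21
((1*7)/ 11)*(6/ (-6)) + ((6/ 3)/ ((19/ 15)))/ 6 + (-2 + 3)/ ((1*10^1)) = -571/ 2090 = -0.27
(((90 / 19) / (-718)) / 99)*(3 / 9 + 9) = -140 / 225093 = -0.00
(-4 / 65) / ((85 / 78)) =-24 / 425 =-0.06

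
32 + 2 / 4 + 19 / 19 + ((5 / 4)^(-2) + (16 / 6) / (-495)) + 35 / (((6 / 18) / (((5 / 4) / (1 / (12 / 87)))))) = 22496321 / 430650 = 52.24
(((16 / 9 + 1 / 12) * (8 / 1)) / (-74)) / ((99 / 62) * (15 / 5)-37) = 4154 / 665001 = 0.01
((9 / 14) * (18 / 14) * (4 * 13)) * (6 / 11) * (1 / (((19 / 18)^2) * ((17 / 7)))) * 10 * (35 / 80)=2558790 / 67507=37.90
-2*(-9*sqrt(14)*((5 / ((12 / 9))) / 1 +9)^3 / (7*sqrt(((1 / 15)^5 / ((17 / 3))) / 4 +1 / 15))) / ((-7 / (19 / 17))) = -300220425*sqrt(1365526190) / 899640784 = -12331.65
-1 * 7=-7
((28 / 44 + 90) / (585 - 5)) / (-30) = -997 / 191400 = -0.01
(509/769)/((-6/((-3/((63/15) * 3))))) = 2545/96894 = 0.03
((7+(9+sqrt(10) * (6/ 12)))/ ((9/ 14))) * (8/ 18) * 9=28 * sqrt(10)/ 9+896/ 9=109.39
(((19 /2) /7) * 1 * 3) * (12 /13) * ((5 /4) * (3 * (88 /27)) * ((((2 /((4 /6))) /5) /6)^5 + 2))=41800209 /455000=91.87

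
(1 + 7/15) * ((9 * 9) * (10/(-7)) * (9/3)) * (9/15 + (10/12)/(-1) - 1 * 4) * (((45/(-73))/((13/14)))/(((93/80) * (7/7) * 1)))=-36210240/29419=-1230.85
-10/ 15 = -2/ 3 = -0.67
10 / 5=2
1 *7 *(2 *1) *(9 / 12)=21 / 2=10.50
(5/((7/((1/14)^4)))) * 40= 25/33614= 0.00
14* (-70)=-980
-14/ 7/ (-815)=2/ 815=0.00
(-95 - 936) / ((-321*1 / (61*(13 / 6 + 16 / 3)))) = 314455 / 214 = 1469.42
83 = 83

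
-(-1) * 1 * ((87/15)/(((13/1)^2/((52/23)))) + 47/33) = 74093/49335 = 1.50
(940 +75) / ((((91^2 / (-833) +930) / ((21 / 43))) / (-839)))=-304015845 / 672563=-452.03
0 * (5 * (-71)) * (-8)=0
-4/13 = -0.31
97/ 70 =1.39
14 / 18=7 / 9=0.78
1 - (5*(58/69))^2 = -16.66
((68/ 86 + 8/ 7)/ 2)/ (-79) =-291/ 23779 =-0.01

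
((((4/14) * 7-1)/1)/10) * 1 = 0.10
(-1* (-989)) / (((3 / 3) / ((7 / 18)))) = 6923 / 18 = 384.61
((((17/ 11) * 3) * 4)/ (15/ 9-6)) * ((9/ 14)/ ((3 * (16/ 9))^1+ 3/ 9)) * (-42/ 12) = 243/ 143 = 1.70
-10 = -10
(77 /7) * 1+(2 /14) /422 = 32495 /2954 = 11.00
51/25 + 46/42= 1646/525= 3.14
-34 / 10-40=-217 / 5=-43.40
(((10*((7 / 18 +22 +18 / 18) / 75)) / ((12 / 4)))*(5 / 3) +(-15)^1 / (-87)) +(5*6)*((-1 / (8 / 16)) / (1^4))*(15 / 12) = -515101 / 7047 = -73.10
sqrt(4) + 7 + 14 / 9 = 95 / 9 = 10.56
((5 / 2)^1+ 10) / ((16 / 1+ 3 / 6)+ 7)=25 / 47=0.53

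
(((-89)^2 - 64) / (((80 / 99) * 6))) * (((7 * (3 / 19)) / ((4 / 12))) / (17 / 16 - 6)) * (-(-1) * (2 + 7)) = -9794.29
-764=-764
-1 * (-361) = 361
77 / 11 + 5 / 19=138 / 19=7.26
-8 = -8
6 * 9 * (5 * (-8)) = -2160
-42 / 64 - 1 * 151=-151.66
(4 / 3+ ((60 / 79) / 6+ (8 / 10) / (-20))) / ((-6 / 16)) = -67304 / 17775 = -3.79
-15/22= -0.68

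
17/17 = 1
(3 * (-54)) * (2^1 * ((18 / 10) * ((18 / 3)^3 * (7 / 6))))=-734832 / 5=-146966.40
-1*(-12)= 12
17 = 17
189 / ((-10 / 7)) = -1323 / 10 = -132.30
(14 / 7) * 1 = 2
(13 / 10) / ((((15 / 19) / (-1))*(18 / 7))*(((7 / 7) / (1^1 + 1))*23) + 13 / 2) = -0.08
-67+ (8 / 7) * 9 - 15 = -502 / 7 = -71.71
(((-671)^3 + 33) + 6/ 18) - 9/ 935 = -847423255882/ 2805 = -302111677.68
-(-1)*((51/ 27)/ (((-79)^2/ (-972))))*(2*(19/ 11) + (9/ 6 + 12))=-342414/ 68651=-4.99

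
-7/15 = -0.47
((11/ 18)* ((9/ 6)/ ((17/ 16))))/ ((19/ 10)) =440/ 969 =0.45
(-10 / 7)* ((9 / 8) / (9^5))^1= -5 / 183708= -0.00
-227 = -227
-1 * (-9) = 9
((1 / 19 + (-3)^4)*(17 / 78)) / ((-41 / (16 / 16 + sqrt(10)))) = -13090*sqrt(10) / 30381 - 13090 / 30381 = -1.79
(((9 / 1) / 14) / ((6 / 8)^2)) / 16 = 1 / 14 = 0.07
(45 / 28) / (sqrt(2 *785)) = 9 *sqrt(1570) / 8792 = 0.04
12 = 12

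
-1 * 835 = -835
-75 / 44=-1.70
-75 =-75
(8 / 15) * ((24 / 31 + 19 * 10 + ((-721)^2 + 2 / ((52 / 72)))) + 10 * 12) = 1676978248 / 6045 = 277415.76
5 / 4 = 1.25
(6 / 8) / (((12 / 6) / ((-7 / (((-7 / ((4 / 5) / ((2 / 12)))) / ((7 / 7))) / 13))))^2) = 18252 / 25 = 730.08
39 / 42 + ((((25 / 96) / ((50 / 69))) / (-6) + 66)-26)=109855 / 2688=40.87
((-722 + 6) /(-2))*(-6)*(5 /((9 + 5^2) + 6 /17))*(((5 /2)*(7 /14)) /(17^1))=-13425 /584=-22.99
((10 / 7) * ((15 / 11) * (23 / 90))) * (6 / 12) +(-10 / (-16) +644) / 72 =136043 / 14784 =9.20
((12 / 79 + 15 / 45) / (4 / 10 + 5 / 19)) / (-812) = -10925 / 12123972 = -0.00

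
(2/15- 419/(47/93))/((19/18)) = -3506466/4465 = -785.32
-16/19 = -0.84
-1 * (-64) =64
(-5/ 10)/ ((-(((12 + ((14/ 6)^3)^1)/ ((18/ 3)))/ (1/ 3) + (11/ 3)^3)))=27/ 3329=0.01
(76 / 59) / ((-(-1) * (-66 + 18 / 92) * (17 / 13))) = -45448 / 3036081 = -0.01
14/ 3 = 4.67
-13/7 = -1.86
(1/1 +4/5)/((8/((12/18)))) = 3/20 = 0.15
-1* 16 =-16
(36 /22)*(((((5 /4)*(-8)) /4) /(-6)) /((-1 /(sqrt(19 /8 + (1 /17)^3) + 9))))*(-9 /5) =27*sqrt(3174070) /25432 + 243 /22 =12.94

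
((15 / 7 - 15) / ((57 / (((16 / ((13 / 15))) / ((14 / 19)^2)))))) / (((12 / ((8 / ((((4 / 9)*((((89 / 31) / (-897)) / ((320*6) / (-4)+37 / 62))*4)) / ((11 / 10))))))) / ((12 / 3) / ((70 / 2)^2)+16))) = -7583789.57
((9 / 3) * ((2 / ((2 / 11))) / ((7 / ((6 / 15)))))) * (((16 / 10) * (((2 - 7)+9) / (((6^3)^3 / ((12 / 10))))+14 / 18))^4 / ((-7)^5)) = -78216060047041887790659851 / 290674629597640322412000000000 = -0.00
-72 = -72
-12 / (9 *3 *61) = -4 / 549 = -0.01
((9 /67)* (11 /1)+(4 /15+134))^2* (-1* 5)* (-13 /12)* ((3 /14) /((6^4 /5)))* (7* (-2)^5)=-241946054077 /13089924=-18483.38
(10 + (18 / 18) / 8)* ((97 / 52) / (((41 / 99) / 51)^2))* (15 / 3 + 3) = 200293794657 / 87412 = 2291376.41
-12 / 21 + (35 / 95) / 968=-73519 / 128744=-0.57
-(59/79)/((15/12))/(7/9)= -2124/2765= -0.77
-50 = -50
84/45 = 28/15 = 1.87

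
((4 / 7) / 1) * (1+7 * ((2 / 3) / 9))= 164 / 189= 0.87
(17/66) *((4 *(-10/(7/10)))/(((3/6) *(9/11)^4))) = -9050800/137781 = -65.69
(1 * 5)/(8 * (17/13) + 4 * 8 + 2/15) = 975/8306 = 0.12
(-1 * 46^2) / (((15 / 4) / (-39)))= 110032 / 5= 22006.40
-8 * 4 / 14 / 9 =-16 / 63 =-0.25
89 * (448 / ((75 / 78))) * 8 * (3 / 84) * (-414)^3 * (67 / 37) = -1408150748399616 / 925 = -1522325133404.99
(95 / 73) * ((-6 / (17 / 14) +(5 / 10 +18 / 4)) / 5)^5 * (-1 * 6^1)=-114 / 64780975625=-0.00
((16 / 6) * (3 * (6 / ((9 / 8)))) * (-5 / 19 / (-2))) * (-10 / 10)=-320 / 57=-5.61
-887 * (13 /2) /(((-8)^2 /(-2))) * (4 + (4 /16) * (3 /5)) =957073 /1280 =747.71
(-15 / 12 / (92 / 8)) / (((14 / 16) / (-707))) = 2020 / 23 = 87.83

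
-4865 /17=-286.18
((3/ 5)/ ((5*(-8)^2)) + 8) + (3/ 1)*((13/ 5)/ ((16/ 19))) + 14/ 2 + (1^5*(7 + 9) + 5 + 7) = 83623/ 1600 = 52.26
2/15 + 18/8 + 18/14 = 1541/420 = 3.67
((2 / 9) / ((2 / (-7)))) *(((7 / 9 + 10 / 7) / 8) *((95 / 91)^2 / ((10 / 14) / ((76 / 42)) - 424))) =23835025 / 43188959268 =0.00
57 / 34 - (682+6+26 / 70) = -686.69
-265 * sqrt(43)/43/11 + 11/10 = 11/10 - 265 * sqrt(43)/473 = -2.57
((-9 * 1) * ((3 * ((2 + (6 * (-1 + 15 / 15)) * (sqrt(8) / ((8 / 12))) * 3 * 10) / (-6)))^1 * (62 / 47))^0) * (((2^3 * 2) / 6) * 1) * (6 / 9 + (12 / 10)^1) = -224 / 5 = -44.80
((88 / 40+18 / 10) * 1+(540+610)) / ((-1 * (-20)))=577 / 10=57.70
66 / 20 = 33 / 10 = 3.30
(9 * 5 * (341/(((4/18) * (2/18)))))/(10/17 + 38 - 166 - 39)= -7043355/1886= -3734.55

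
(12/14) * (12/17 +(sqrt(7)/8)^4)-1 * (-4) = 1124803/243712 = 4.62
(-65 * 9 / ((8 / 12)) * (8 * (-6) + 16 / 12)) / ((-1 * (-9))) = 4550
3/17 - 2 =-31/17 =-1.82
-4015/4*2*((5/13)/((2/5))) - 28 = -101831/52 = -1958.29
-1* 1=-1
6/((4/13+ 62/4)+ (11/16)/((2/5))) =2496/7291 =0.34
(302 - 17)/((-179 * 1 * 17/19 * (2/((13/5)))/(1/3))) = -4693/6086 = -0.77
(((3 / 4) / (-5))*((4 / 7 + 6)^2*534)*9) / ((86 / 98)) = -7627122 / 215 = -35474.99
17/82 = 0.21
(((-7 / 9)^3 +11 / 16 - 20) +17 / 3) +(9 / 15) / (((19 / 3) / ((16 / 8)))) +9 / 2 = -10445723 / 1108080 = -9.43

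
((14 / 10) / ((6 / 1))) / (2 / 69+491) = 161 / 338810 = 0.00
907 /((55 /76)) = 68932 /55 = 1253.31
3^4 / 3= 27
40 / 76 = 10 / 19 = 0.53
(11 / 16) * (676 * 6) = 5577 / 2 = 2788.50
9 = 9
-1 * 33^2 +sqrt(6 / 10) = -1089 +sqrt(15) / 5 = -1088.23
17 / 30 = 0.57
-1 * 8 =-8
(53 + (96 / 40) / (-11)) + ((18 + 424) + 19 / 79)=2150872 / 4345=495.02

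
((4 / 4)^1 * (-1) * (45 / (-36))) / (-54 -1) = -1 / 44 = -0.02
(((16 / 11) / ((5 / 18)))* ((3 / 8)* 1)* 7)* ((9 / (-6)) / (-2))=567 / 55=10.31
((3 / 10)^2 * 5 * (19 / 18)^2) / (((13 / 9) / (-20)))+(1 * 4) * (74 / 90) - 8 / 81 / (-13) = -76781 / 21060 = -3.65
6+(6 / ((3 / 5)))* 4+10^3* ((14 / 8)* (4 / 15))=1538 / 3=512.67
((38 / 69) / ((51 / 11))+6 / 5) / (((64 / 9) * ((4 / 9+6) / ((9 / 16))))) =0.02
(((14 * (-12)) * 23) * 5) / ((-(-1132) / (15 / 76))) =-36225 / 10754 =-3.37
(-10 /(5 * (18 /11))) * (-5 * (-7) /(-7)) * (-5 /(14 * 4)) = -275 /504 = -0.55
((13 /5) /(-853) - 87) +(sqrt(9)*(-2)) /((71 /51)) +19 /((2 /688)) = 1951547922 /302815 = 6444.69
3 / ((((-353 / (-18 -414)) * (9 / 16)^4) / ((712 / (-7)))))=-746586112 / 200151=-3730.11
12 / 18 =2 / 3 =0.67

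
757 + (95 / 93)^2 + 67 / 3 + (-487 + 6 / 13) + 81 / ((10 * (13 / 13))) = 339490417 / 1124370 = 301.94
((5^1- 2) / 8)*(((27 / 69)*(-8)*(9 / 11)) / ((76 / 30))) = -3645 / 9614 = -0.38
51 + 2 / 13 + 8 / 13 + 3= 712 / 13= 54.77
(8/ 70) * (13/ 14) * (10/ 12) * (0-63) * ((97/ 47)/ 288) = -1261/ 31584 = -0.04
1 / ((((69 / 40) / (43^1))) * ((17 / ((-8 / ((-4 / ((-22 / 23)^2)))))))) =1664960 / 620517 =2.68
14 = 14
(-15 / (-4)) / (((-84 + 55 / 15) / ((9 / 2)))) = -405 / 1928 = -0.21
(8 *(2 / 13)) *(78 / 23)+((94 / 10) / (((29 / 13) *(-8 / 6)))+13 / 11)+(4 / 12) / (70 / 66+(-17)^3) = 26108565027 / 11892836780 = 2.20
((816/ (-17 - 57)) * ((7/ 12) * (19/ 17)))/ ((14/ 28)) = -532/ 37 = -14.38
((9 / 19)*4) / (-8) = -9 / 38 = -0.24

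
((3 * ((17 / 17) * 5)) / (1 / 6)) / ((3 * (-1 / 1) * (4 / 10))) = -75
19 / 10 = 1.90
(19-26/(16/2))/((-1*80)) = -63/320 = -0.20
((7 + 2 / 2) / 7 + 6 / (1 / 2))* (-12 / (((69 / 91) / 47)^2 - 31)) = 1442512344 / 283534919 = 5.09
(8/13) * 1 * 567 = 348.92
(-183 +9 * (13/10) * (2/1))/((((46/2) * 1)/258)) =-205884/115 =-1790.30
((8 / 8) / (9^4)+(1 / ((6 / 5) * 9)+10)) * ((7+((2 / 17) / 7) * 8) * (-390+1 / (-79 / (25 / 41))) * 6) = -47345632195685 / 280986489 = -168497.90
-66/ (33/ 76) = -152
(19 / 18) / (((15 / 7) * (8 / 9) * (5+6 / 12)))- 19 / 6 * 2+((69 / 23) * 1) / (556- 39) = -6.23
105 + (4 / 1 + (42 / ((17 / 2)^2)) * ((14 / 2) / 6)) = 31697 / 289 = 109.68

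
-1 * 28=-28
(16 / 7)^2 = 256 / 49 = 5.22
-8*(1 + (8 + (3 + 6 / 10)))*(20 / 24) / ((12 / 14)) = -98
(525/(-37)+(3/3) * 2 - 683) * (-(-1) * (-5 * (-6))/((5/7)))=-1080324/37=-29197.95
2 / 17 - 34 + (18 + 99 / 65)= -15867 / 1105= -14.36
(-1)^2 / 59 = 1 / 59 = 0.02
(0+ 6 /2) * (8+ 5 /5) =27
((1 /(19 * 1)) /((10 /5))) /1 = 1 /38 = 0.03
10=10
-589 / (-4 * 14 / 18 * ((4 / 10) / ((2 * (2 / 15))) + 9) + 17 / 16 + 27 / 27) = 28272 / 1469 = 19.25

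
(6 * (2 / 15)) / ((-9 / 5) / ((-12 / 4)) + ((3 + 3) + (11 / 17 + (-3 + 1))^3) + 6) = 4913 / 62171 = 0.08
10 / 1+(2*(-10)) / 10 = 8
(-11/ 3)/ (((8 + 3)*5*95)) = -1/ 1425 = -0.00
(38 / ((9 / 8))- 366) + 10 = -2900 / 9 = -322.22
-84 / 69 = -28 / 23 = -1.22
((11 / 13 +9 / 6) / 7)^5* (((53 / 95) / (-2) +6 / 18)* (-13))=-26182485331 / 8755651020480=-0.00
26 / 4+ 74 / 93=1357 / 186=7.30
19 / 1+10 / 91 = 19.11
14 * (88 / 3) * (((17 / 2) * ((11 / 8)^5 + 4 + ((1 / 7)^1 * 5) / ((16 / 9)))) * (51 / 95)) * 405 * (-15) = -8254211557185 / 77824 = -106062545.71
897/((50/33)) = 592.02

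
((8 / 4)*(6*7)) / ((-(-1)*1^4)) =84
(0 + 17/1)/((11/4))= 68/11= 6.18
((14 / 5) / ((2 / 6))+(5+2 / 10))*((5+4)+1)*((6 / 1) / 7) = 816 / 7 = 116.57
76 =76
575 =575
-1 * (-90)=90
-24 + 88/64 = -181/8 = -22.62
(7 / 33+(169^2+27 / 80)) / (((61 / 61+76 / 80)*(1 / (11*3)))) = 75402491 / 156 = 483349.30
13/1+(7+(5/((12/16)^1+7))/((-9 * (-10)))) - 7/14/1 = 10885/558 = 19.51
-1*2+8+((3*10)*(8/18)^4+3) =22243/2187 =10.17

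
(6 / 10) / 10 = 3 / 50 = 0.06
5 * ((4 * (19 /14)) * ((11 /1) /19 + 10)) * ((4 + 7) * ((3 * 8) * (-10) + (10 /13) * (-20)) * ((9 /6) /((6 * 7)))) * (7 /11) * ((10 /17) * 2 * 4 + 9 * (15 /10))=-516338850 /1547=-333767.84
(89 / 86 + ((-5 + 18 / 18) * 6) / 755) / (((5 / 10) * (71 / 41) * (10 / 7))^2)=5364775339 / 8182803250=0.66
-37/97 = -0.38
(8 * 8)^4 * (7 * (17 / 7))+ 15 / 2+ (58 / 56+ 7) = 7985955251 / 28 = 285212687.54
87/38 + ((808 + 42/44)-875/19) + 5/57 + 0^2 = 479830/627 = 765.28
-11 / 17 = -0.65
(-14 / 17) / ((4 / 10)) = -35 / 17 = -2.06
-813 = -813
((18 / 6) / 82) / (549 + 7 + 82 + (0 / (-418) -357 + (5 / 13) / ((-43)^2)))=72111 / 553860964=0.00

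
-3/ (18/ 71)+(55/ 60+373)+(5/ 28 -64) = 12527/ 42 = 298.26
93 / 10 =9.30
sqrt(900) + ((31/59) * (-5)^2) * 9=8745/59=148.22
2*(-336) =-672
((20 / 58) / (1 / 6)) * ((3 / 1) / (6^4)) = 5 / 1044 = 0.00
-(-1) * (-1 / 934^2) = -1 / 872356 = -0.00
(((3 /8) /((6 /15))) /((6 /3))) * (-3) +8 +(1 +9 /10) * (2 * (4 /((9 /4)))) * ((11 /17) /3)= 591253 /73440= 8.05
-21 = -21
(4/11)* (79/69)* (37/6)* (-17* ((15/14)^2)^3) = -62890171875/952486304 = -66.03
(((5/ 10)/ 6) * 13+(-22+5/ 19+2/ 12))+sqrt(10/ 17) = -1557/ 76+sqrt(170)/ 17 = -19.72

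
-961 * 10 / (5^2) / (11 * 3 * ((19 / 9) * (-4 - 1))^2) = -0.10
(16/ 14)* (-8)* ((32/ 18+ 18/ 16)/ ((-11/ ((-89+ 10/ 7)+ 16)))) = -25384/ 147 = -172.68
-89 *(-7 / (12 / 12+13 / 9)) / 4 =5607 / 88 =63.72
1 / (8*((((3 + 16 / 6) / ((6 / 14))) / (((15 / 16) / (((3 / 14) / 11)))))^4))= 60037250625 / 2736816128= 21.94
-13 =-13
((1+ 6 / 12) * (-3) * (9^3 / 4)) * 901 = -5911461 / 8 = -738932.62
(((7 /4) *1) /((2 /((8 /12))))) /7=1 /12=0.08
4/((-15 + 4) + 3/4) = -16/41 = -0.39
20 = 20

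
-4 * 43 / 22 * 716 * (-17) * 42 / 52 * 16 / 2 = 614898.80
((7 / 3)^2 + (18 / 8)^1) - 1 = 241 / 36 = 6.69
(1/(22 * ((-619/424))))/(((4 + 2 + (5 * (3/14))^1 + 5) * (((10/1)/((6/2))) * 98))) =-0.00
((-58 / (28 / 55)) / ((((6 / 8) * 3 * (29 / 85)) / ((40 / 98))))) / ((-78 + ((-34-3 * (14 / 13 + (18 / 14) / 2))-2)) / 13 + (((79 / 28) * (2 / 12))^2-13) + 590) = -0.11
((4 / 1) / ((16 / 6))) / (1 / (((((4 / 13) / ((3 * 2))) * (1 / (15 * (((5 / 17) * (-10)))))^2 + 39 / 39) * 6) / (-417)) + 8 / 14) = -230349819 / 10584841438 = -0.02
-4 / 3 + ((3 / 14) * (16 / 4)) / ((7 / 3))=-142 / 147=-0.97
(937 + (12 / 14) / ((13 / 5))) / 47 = 85297 / 4277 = 19.94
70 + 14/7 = 72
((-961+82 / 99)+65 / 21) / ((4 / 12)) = -663254 / 231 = -2871.23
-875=-875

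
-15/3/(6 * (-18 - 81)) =5/594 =0.01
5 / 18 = 0.28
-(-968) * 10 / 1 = 9680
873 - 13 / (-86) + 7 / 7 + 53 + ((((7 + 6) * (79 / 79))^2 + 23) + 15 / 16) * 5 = 1301585 / 688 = 1891.84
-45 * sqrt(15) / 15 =-3 * sqrt(15) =-11.62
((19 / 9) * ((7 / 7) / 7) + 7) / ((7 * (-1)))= -460 / 441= -1.04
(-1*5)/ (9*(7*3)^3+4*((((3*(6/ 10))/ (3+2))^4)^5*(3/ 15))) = -227373675443232059478759765625/ 3790273694903638415760865768730829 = -0.00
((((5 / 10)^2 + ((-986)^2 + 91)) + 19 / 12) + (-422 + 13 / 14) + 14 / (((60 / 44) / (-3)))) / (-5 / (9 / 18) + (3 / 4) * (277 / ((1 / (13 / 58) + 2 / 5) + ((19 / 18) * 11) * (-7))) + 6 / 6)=-793334596658 / 9566235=-82930.70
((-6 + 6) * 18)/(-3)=0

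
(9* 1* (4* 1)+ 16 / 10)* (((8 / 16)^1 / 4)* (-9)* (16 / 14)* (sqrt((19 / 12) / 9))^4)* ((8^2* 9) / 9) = -271472 / 2835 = -95.76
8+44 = 52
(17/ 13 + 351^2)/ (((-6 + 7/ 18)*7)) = -28829340/ 9191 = -3136.69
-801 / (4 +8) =-267 / 4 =-66.75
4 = 4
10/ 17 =0.59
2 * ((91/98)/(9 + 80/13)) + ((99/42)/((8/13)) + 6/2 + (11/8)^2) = 780495/88256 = 8.84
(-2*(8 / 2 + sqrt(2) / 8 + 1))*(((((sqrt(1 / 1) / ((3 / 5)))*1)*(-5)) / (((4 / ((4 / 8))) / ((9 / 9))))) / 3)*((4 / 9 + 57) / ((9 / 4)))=91.78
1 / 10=0.10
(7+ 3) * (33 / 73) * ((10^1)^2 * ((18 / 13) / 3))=198000 / 949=208.64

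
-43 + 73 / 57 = -2378 / 57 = -41.72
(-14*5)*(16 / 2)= -560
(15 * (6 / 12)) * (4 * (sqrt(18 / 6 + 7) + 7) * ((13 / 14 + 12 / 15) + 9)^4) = 954291384003 * sqrt(10) / 2401000 + 954291384003 / 343000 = 4039056.23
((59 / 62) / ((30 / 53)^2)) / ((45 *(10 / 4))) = 165731 / 6277500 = 0.03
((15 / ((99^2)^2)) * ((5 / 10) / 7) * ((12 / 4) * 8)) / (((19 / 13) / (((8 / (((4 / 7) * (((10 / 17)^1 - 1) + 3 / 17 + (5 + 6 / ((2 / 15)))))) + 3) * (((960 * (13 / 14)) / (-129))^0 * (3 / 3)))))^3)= 117497452583680 / 38786287646914442019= 0.00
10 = 10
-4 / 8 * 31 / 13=-31 / 26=-1.19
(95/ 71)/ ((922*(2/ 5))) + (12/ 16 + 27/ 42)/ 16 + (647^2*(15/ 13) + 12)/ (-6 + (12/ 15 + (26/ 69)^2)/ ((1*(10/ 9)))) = -86979142746709061/ 927773549248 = -93750.40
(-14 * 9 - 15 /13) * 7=-890.08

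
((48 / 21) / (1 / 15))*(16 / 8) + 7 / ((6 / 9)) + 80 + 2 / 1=2255 / 14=161.07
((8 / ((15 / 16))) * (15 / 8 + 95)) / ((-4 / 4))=-826.67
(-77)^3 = -456533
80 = 80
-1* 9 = -9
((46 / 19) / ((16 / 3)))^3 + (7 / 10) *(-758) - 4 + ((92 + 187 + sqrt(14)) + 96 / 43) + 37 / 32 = -190358586037 / 755038720 + sqrt(14) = -248.38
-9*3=-27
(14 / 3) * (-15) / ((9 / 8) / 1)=-560 / 9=-62.22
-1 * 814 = -814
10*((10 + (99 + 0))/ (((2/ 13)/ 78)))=552630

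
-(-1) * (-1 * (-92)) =92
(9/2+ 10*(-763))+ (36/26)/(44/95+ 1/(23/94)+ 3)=-363407339/47658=-7625.32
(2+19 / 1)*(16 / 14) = 24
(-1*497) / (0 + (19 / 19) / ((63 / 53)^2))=-1972593 / 2809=-702.24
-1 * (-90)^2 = -8100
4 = 4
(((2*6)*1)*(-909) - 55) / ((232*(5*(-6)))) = 10963 / 6960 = 1.58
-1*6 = -6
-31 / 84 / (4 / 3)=-31 / 112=-0.28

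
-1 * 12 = -12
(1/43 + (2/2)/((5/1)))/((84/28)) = 16/215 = 0.07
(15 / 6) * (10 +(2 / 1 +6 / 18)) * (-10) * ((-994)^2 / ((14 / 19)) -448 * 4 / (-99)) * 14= -1719131743700 / 297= -5788322369.36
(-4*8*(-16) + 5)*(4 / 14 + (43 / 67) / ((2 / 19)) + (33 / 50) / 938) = 22111573 / 6700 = 3300.23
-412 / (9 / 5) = -2060 / 9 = -228.89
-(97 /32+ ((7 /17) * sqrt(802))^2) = -1285569 /9248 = -139.01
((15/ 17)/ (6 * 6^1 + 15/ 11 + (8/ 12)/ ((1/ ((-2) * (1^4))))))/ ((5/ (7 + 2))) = 0.04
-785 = -785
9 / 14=0.64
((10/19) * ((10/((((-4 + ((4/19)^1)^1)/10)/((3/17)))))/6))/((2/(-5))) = 625/612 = 1.02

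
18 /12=3 /2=1.50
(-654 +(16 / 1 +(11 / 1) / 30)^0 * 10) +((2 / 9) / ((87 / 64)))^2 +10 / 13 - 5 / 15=-5129093945 / 7970157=-643.54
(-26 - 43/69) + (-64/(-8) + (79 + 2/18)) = 12521/207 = 60.49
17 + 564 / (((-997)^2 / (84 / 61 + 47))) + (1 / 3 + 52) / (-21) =55524832718 / 3819976587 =14.54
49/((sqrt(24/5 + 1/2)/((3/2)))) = 147* sqrt(530)/106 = 31.93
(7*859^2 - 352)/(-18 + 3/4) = -6886420/23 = -299409.57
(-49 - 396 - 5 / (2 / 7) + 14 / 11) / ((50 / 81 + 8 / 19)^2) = -24033382587 / 56179288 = -427.80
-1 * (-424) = 424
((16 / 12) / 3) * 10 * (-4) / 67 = -160 / 603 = -0.27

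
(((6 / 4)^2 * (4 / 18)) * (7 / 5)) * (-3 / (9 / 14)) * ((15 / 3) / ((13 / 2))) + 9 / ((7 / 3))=1.34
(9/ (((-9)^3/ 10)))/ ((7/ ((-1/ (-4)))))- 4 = -4541/ 1134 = -4.00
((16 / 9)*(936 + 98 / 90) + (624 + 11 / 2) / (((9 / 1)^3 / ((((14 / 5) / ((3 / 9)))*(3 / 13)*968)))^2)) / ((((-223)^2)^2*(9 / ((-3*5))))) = -161792010448 / 41130828122126535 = -0.00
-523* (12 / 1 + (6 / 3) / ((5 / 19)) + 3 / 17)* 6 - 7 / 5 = -5275097 / 85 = -62059.96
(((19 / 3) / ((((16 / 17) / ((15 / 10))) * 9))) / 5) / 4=323 / 5760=0.06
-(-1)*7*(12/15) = 28/5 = 5.60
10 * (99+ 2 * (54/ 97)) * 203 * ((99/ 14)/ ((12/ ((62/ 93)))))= 15489045/ 194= 79840.44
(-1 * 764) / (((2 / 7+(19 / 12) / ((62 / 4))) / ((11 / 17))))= -10942008 / 8585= -1274.55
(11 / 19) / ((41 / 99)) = 1089 / 779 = 1.40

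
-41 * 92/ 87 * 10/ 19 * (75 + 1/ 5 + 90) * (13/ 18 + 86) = -4863563992/ 14877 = -326918.33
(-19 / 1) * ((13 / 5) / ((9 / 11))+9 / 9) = -3572 / 45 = -79.38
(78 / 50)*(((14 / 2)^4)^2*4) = 899308956 / 25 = 35972358.24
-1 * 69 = -69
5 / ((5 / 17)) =17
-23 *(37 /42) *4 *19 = -1539.90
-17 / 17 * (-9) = 9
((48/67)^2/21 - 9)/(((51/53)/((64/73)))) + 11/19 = -5629994451/740922917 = -7.60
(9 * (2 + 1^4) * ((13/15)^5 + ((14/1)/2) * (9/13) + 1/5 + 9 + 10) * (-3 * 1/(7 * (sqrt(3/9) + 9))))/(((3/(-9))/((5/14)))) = 467114337/13763750-17300531 * sqrt(3)/13763750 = 31.76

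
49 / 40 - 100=-98.78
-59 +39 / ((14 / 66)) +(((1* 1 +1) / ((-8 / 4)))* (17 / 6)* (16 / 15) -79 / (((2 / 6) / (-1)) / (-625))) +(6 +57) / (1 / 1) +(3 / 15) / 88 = -4100901313 / 27720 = -147940.16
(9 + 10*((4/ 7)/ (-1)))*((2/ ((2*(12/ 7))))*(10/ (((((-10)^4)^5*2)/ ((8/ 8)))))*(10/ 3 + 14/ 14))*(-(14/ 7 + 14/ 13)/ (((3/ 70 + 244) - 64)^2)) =-1127/ 28590409620000000000000000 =-0.00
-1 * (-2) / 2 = 1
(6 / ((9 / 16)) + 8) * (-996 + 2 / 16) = -55769 / 3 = -18589.67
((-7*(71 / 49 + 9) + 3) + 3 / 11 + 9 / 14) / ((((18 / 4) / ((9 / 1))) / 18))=-27414 / 11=-2492.18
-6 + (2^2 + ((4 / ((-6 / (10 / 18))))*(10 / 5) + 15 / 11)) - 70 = -21199 / 297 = -71.38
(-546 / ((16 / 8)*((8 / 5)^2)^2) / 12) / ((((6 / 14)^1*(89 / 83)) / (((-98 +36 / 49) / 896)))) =1607035625 / 1959788544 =0.82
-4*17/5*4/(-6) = 136/15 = 9.07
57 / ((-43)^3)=-57 / 79507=-0.00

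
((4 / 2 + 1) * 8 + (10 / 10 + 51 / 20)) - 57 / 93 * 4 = 15561 / 620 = 25.10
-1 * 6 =-6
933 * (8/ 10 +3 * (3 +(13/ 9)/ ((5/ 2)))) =53803/ 5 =10760.60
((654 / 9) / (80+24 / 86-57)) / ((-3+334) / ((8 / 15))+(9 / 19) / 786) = 0.01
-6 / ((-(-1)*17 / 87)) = -30.71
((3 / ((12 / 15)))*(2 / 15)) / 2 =1 / 4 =0.25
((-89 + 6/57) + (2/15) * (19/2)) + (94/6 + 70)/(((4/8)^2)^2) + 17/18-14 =2171671/1710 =1269.98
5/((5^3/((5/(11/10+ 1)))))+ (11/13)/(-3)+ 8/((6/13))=4681/273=17.15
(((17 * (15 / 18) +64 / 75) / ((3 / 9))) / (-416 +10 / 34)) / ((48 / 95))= -242573 / 1130720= -0.21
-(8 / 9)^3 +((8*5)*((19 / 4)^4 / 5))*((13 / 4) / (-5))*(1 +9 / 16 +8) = -188968216781 / 7464960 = -25314.03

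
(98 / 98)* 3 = 3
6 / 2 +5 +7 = 15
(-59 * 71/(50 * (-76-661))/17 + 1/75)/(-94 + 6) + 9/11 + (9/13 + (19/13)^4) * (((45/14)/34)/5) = 173317899655/188939926032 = 0.92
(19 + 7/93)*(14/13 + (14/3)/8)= 229733/7254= 31.67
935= 935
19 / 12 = 1.58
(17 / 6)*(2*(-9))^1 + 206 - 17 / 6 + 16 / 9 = 2771 / 18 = 153.94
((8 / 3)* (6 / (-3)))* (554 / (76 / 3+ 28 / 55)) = -60940 / 533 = -114.33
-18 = -18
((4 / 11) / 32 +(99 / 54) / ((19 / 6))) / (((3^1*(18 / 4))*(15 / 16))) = 1316 / 28215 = 0.05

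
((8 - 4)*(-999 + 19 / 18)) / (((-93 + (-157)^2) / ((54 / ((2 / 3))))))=-161667 / 12278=-13.17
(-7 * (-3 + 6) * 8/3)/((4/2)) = -28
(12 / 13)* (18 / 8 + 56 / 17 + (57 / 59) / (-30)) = 331707 / 65195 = 5.09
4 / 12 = 1 / 3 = 0.33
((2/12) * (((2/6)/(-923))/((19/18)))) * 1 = -1/17537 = -0.00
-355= -355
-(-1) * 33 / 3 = 11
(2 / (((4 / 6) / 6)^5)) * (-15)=-1771470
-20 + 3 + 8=-9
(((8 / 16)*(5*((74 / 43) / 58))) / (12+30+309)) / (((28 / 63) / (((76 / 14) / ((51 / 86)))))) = 3515 / 807534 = 0.00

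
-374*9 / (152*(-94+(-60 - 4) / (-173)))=291159 / 1231048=0.24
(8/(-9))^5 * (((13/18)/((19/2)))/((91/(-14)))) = 65536/10097379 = 0.01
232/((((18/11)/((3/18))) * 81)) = 638/2187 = 0.29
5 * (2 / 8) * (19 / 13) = 95 / 52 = 1.83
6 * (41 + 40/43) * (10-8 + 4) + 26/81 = 5258666/3483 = 1509.81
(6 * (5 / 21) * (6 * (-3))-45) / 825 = -0.09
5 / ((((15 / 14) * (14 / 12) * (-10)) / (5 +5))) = -4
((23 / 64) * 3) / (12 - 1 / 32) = 69 / 766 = 0.09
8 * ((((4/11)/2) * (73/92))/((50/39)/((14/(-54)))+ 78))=0.02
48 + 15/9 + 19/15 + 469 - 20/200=3119/6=519.83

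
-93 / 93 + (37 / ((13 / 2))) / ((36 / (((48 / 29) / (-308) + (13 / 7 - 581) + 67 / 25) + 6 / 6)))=-600853534 / 6531525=-91.99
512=512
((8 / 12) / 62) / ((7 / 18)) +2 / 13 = 512 / 2821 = 0.18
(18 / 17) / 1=18 / 17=1.06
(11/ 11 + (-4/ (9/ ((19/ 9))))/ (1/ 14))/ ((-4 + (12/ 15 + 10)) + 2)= -4915/ 3564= -1.38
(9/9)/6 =1/6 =0.17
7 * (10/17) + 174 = 178.12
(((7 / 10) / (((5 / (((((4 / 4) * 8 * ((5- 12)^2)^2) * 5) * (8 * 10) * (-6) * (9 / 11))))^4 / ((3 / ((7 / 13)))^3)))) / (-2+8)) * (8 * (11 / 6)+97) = 106815337841899855694298580254720000 / 14641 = 7295631298538341349245173000000.00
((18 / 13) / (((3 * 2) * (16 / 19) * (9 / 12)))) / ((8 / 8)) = 19 / 52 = 0.37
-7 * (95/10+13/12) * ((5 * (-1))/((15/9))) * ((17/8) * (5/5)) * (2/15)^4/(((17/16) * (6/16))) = 0.37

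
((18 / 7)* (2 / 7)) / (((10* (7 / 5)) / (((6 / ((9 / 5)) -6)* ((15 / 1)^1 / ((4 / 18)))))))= -3240 / 343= -9.45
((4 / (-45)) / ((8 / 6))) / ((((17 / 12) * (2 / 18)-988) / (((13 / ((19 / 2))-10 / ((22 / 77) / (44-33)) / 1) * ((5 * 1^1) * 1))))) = -262404 / 2027053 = -0.13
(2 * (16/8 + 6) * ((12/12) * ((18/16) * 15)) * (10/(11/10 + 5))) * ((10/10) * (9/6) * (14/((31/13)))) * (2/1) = 14742000/1891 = 7795.88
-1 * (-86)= 86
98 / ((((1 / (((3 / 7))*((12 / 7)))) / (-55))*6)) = -660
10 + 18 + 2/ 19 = 534/ 19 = 28.11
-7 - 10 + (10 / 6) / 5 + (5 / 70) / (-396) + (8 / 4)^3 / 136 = -1565273 / 94248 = -16.61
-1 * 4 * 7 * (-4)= 112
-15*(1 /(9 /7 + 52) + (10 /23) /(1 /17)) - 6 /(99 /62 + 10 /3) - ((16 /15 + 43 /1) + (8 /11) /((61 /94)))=-12475364465258 /79180781295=-157.56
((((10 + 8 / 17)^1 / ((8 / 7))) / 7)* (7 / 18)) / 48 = 623 / 58752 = 0.01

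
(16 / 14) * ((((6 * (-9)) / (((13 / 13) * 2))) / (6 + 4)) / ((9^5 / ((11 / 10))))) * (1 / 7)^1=-22 / 2679075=-0.00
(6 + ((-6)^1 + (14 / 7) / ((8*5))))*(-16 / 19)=-4 / 95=-0.04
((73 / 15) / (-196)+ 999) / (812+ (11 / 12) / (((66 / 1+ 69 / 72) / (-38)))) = 4719738109 / 3833901120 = 1.23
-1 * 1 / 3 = -1 / 3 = -0.33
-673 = -673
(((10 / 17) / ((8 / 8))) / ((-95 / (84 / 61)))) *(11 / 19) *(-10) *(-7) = -129360 / 374357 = -0.35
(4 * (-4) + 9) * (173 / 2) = -1211 / 2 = -605.50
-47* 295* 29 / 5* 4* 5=-1608340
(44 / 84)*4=2.10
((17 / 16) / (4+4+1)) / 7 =17 / 1008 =0.02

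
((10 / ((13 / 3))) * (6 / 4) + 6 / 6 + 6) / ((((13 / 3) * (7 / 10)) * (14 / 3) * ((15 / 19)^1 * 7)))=7752 / 57967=0.13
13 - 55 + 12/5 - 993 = -5163/5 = -1032.60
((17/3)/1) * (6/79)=34/79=0.43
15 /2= 7.50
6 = 6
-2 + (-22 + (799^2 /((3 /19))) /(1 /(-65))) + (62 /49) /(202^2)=-788187202557193 /2999094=-262808435.67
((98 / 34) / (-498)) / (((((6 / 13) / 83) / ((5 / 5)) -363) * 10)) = 91 / 57072060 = 0.00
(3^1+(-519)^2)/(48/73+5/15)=271846.62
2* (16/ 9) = 32/ 9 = 3.56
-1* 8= -8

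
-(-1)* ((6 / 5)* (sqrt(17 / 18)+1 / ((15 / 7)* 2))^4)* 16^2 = 805504* sqrt(34) / 16875+31193632 / 84375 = 648.03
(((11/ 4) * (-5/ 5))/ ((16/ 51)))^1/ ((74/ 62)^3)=-16712751/ 3241792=-5.16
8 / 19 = 0.42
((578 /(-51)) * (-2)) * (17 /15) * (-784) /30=-453152 /675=-671.34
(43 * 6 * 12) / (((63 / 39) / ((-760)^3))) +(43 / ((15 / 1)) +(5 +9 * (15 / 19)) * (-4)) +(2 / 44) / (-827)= -30537738852198130909 / 36297030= -841328859474.13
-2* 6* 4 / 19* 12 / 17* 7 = -12.48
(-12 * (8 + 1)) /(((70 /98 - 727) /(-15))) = -2835 /1271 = -2.23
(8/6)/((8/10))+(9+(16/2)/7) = 248/21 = 11.81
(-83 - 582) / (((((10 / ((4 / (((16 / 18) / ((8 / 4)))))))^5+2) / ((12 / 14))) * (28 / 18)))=-151460685 / 1526686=-99.21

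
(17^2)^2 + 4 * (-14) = 83465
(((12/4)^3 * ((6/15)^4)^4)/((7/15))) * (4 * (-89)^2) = 168191852544/213623046875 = 0.79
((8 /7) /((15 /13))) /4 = 26 /105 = 0.25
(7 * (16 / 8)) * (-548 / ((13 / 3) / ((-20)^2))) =-9206400 / 13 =-708184.62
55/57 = 0.96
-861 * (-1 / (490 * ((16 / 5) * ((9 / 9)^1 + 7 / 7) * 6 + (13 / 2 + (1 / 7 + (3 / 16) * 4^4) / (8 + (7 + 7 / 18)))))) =34071 / 931271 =0.04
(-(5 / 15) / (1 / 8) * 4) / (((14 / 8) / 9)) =-54.86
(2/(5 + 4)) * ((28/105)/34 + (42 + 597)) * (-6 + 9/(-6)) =-162947/153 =-1065.01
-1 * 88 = -88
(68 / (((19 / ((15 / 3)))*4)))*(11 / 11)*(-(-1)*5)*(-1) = -425 / 19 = -22.37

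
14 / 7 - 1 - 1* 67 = -66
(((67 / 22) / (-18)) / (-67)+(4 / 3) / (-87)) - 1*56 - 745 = -801.01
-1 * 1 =-1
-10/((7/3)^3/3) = -810/343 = -2.36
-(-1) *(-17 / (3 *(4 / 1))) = -17 / 12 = -1.42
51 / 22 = 2.32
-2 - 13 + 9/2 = -21/2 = -10.50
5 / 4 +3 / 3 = 9 / 4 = 2.25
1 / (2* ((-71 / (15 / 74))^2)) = 225 / 55209032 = 0.00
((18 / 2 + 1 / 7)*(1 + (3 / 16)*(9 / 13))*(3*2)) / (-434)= -2820 / 19747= -0.14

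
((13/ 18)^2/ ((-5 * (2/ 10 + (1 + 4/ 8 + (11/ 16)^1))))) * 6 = -1352/ 5157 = -0.26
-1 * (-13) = 13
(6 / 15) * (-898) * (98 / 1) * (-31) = 5456248 / 5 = 1091249.60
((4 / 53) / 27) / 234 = 2 / 167427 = 0.00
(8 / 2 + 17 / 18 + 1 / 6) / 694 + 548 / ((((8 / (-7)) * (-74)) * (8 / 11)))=32971759 / 3697632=8.92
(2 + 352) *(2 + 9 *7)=23010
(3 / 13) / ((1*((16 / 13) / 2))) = 3 / 8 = 0.38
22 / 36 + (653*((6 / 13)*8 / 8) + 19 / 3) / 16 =37147 / 1872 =19.84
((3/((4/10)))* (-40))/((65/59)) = -3540/13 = -272.31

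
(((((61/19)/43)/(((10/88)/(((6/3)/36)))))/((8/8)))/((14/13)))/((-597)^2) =0.00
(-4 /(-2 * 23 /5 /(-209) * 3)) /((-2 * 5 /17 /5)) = 17765 /69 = 257.46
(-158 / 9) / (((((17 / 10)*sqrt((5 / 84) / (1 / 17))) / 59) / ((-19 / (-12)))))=-177118*sqrt(1785) / 7803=-959.00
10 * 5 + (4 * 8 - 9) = 73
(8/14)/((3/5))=20/21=0.95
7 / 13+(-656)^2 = 5594375 / 13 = 430336.54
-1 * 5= -5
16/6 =8/3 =2.67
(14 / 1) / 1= 14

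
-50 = -50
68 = 68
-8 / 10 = -4 / 5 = -0.80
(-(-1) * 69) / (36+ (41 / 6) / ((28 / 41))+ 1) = 11592 / 7897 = 1.47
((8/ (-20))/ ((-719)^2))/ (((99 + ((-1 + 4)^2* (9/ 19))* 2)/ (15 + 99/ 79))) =-16264/ 139059924195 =-0.00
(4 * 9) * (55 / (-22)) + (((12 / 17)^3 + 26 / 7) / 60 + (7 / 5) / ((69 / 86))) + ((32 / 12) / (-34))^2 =-1255512163 / 14237874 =-88.18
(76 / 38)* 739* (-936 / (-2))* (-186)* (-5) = 643284720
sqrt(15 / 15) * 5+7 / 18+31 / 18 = 64 / 9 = 7.11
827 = 827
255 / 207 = 85 / 69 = 1.23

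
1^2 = 1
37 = 37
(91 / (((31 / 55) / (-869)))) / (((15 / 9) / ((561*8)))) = -377803748.90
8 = 8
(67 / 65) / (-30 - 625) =-67 / 42575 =-0.00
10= 10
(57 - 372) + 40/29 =-9095/29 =-313.62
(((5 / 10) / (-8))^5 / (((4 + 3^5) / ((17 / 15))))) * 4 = -0.00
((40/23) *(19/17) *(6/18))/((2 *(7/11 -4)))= -4180/43401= -0.10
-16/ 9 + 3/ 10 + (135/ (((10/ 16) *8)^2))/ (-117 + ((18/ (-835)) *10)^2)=-9941387/ 6523434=-1.52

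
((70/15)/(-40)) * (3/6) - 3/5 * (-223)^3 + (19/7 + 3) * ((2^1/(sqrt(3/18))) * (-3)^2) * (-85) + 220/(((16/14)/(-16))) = 798079217/120 - 61200 * sqrt(6)/7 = 6629244.60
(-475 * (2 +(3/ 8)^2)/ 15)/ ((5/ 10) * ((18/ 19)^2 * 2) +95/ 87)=-136254035/ 3998912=-34.07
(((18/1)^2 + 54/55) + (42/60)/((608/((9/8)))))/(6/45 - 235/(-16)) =521636895/23789216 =21.93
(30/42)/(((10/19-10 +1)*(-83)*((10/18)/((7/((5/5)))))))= 0.01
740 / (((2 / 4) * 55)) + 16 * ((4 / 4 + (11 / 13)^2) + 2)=160552 / 1859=86.36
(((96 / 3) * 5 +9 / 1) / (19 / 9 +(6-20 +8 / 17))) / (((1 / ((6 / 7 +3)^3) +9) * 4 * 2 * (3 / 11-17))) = 5598376641 / 456430444160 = 0.01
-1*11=-11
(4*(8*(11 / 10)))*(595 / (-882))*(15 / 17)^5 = -7425000 / 584647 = -12.70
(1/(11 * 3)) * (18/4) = 3/22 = 0.14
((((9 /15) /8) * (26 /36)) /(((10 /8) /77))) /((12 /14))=7007 /1800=3.89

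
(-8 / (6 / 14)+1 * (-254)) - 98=-1112 / 3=-370.67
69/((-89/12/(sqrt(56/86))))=-1656 * sqrt(301)/3827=-7.51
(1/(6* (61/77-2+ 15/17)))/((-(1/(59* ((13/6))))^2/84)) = 5390492107/7668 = 702985.41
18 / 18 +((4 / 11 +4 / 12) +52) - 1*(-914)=31934 / 33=967.70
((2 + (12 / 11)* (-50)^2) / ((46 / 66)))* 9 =35243.22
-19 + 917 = 898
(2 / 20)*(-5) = -1 / 2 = -0.50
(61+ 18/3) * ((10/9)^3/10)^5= 670000000000/205891132094649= 0.00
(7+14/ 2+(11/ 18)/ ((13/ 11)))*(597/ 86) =15721/ 156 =100.78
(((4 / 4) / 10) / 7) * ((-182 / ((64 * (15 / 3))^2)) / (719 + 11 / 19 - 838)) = 247 / 1152000000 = 0.00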